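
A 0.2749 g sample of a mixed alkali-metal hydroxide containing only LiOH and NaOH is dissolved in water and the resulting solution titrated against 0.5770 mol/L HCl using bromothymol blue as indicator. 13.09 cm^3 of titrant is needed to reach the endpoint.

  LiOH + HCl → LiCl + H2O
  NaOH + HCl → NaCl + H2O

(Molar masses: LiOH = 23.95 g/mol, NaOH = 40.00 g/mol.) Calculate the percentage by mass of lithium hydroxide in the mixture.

14.77 %

n(HCl) = 0.01309 × 0.5770 = 7.553 × 10^-3 mol
Let x = n(LiOH), y = n(NaOH).
Titrant: 1x + 1y = 7.553 × 10^-3;  mass: 23.95x + 40.00y = 0.2749
Solving, x = 1.696 × 10^-3 mol, y = 5.857 × 10^-3 mol
mass of LiOH = 1.696 × 10^-3 × 23.95 = 0.04061 g
% LiOH = 0.04061 / 0.2749 × 100 = 14.77 %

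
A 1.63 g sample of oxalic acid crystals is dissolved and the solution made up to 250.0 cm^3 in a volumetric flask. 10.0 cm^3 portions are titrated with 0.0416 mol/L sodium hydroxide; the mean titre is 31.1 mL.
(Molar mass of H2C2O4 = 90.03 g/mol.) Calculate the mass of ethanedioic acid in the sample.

1.46 g

H2C2O4 + 2 NaOH → Na2C2O4 + 2 H2O
n(NaOH) per titration = 0.0311 × 0.0416 = 1.29 × 10^-3 mol
From the 1:2 ratio, n(H2C2O4) in each aliquot = 1/2 × 1.29 × 10^-3 = 6.47 × 10^-4 mol
n(H2C2O4) in the whole flask = 6.47 × 10^-4 × 250.0/10.0 = 0.0162 mol
mass of H2C2O4 = 0.0162 × 90.03 = 1.46 g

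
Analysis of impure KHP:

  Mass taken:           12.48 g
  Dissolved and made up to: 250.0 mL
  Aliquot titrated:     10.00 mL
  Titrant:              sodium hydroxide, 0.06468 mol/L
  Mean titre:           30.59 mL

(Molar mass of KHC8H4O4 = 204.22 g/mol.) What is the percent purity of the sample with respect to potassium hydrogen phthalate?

KHC8H4O4 + NaOH → KNaC8H4O4 + H2O
n(NaOH) per titration = 0.03059 × 0.06468 = 1.979 × 10^-3 mol
n(KHC8H4O4) in each aliquot = 1.979 × 10^-3 mol (1:1 ratio)
n(KHC8H4O4) in the whole flask = 1.979 × 10^-3 × 250.0/10.00 = 0.04946 mol
mass of KHC8H4O4 = 0.04946 × 204.22 = 10.10 g
% KHC8H4O4 = 10.10 / 12.48 × 100 = 80.94 %

80.94 %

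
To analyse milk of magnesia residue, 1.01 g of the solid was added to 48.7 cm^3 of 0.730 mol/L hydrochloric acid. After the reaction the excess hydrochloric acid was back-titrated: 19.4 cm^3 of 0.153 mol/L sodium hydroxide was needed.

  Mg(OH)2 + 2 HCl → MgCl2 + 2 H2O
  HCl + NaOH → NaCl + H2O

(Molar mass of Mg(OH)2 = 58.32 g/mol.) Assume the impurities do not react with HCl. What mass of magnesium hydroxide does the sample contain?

n(HCl) added = 0.0487 × 0.730 = 0.0356 mol
n(NaOH) used in back-titration = 0.0194 × 0.153 = 2.97 × 10^-3 mol
n(HCl) left over = 2.97 × 10^-3 mol (1:1 ratio)
n(HCl) consumed by analyte = 0.0356 − 2.97 × 10^-3 = 0.0326 mol
From the 1:2 ratio, n(Mg(OH)2) = 1/2 × 0.0326 = 0.0163 mol
mass of Mg(OH)2 = 0.0163 × 58.32 = 0.950 g

0.950 g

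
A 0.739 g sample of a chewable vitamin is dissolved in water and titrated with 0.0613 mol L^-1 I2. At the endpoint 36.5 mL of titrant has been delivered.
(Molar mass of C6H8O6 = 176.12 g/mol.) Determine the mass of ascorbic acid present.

C6H8O6 + I2 → C6H6O6 + 2 HI
n(I2) = 0.0365 L × 0.0613 mol/L = 2.24 × 10^-3 mol
n(C6H8O6) = 2.24 × 10^-3 mol (1:1 ratio)
mass of C6H8O6 = 2.24 × 10^-3 × 176.12 g/mol = 0.394 g

0.394 g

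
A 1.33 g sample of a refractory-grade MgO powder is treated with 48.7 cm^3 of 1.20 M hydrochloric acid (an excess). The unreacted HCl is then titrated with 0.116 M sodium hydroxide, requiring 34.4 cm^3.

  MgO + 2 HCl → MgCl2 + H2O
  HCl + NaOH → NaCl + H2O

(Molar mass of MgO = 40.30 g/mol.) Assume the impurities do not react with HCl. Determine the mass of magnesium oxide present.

1.10 g

n(HCl) added = 0.0487 × 1.20 = 0.0584 mol
n(NaOH) used in back-titration = 0.0344 × 0.116 = 3.99 × 10^-3 mol
n(HCl) left over = 3.99 × 10^-3 mol (1:1 ratio)
n(HCl) consumed by analyte = 0.0584 − 3.99 × 10^-3 = 0.0544 mol
From the 1:2 ratio, n(MgO) = 1/2 × 0.0544 = 0.0272 mol
mass of MgO = 0.0272 × 40.30 = 1.10 g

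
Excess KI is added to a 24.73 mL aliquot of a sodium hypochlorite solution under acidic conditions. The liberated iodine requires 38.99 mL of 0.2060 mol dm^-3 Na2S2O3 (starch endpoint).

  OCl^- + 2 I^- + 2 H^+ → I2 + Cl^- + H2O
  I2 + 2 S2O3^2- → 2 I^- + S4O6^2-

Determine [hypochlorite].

0.1624 mol/L

n(S2O3^2-) = 0.03899 × 0.2060 = 8.032 × 10^-3 mol
n(I2) = n(S2O3^2-)/2 = 4.016 × 10^-3 mol
n(OCl^-) in the aliquot = 4.016 × 10^-3 mol (1:1 ratio)
[OCl^-] = 4.016 × 10^-3 / 0.02473 = 0.1624 mol/L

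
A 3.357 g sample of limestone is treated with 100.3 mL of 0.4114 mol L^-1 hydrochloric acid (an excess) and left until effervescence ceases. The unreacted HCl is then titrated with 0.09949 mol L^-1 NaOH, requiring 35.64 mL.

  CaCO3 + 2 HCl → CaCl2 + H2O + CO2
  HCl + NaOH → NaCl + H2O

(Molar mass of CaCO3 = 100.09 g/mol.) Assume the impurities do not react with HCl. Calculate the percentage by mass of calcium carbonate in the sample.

56.23 %

n(HCl) added = 0.1003 × 0.4114 = 0.04126 mol
n(NaOH) used in back-titration = 0.03564 × 0.09949 = 3.546 × 10^-3 mol
n(HCl) left over = 3.546 × 10^-3 mol (1:1 ratio)
n(HCl) consumed by analyte = 0.04126 − 3.546 × 10^-3 = 0.03772 mol
From the 1:2 ratio, n(CaCO3) = 1/2 × 0.03772 = 0.01886 mol
mass of CaCO3 = 0.01886 × 100.09 = 1.888 g
% CaCO3 = 1.888 / 3.357 × 100 = 56.23 %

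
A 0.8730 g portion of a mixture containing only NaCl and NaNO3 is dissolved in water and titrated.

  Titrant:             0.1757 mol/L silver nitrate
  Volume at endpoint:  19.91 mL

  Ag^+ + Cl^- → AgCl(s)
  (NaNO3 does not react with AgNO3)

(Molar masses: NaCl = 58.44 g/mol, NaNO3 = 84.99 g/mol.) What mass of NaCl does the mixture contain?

n(AgNO3) = 0.01991 × 0.1757 = 3.498 × 10^-3 mol
Let x = n(NaCl), y = n(NaNO3).
Titrant: 1x = 3.498 × 10^-3;  mass: 58.44x + 84.99y = 0.8730
Solving, x = 3.498 × 10^-3 mol, y = 7.866 × 10^-3 mol
mass of NaCl = 3.498 × 10^-3 × 58.44 = 0.2044 g

0.2044 g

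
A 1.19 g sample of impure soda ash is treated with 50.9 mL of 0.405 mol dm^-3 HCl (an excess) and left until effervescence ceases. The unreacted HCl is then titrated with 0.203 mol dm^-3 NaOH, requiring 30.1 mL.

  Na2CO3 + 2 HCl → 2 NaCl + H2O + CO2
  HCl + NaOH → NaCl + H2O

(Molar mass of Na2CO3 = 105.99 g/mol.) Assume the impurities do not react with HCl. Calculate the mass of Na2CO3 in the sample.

n(HCl) added = 0.0509 × 0.405 = 0.0206 mol
n(NaOH) used in back-titration = 0.0301 × 0.203 = 6.11 × 10^-3 mol
n(HCl) left over = 6.11 × 10^-3 mol (1:1 ratio)
n(HCl) consumed by analyte = 0.0206 − 6.11 × 10^-3 = 0.0145 mol
From the 1:2 ratio, n(Na2CO3) = 1/2 × 0.0145 = 7.25 × 10^-3 mol
mass of Na2CO3 = 7.25 × 10^-3 × 105.99 = 0.769 g

0.769 g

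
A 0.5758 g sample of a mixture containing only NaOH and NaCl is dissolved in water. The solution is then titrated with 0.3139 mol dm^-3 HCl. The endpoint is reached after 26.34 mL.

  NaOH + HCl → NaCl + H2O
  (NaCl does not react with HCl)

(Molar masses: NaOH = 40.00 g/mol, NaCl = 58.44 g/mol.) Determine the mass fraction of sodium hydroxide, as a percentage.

57.44 %

n(HCl) = 0.02634 × 0.3139 = 8.268 × 10^-3 mol
Let x = n(NaOH), y = n(NaCl).
Titrant: 1x = 8.268 × 10^-3;  mass: 40.00x + 58.44y = 0.5758
Solving, x = 8.268 × 10^-3 mol, y = 4.194 × 10^-3 mol
mass of NaOH = 8.268 × 10^-3 × 40.00 = 0.3307 g
% NaOH = 0.3307 / 0.5758 × 100 = 57.44 %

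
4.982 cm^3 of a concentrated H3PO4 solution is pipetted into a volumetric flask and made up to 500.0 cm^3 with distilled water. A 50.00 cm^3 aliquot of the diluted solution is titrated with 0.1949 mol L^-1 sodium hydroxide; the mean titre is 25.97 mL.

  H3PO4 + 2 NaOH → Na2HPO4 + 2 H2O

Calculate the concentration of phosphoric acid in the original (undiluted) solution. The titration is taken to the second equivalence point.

5.080 mol/L

n(NaOH) = 0.02597 × 0.1949 = 5.062 × 10^-3 mol
From the 1:2 ratio, n(H3PO4) in the aliquot = 1/2 × 5.062 × 10^-3 = 2.531 × 10^-3 mol
[H3PO4]_dilute = 2.531 × 10^-3 / 0.05000 = 0.05062 mol/L
Dilution factor = 500.0 / 4.982 = 100.4
[H3PO4]_stock = 0.05062 × 100.4 = 5.080 mol/L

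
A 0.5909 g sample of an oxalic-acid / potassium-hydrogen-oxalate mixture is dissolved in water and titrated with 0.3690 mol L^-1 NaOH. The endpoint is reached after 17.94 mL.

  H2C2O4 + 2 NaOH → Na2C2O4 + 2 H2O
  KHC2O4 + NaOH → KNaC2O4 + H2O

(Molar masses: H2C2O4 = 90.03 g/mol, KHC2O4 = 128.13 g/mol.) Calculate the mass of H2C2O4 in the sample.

n(NaOH) = 0.01794 × 0.3690 = 6.620 × 10^-3 mol
Let x = n(H2C2O4), y = n(KHC2O4).
Titrant: 2x + 1y = 6.620 × 10^-3;  mass: 90.03x + 128.13y = 0.5909
Solving, x = 1.548 × 10^-3 mol, y = 3.524 × 10^-3 mol
mass of H2C2O4 = 1.548 × 10^-3 × 90.03 = 0.1394 g

0.1394 g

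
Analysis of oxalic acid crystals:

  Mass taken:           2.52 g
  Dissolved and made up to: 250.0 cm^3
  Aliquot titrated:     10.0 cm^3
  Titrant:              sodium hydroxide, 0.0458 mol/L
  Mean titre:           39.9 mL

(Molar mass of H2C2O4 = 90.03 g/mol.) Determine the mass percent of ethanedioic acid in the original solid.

81.6 %

H2C2O4 + 2 NaOH → Na2C2O4 + 2 H2O
n(NaOH) per titration = 0.0399 × 0.0458 = 1.83 × 10^-3 mol
From the 1:2 ratio, n(H2C2O4) in each aliquot = 1/2 × 1.83 × 10^-3 = 9.14 × 10^-4 mol
n(H2C2O4) in the whole flask = 9.14 × 10^-4 × 250.0/10.0 = 0.0228 mol
mass of H2C2O4 = 0.0228 × 90.03 = 2.06 g
% H2C2O4 = 2.06 / 2.52 × 100 = 81.6 %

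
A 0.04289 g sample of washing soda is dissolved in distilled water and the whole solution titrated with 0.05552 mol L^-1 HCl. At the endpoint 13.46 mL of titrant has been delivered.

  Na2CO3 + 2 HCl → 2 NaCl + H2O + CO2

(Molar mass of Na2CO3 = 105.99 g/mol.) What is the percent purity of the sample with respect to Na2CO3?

92.34 %

n(HCl) = 0.01346 L × 0.05552 mol/L = 7.473 × 10^-4 mol
From the 1:2 ratio, n(Na2CO3) = 1/2 × 7.473 × 10^-4 = 3.736 × 10^-4 mol
mass of Na2CO3 = 3.736 × 10^-4 × 105.99 g/mol = 0.03960 g
% Na2CO3 = 0.03960 / 0.04289 × 100 = 92.34 %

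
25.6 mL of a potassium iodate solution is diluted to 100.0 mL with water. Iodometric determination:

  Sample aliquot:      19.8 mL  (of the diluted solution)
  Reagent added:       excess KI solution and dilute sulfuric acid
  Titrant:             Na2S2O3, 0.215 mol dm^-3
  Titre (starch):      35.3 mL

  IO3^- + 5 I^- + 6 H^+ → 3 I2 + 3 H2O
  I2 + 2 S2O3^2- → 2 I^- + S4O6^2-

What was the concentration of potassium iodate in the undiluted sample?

0.250 mol/L

n(S2O3^2-) = 0.0353 × 0.215 = 7.59 × 10^-3 mol
n(I2) = n(S2O3^2-)/2 = 3.79 × 10^-3 mol
From the 1:3 ratio, n(IO3^-) in the aliquot = 1/3 × 3.79 × 10^-3 = 1.26 × 10^-3 mol
[IO3^-]_dilute = 1.26 × 10^-3 / 0.0198 = 0.0639 mol/L
[IO3^-]_original = 0.0639 × 100.0/25.6 = 0.250 mol/L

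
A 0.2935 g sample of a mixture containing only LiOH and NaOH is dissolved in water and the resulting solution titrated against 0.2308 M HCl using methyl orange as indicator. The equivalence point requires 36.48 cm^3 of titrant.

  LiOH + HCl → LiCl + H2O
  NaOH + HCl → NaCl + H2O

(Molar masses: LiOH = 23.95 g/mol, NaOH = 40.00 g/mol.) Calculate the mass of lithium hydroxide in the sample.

n(HCl) = 0.03648 × 0.2308 = 8.420 × 10^-3 mol
Let x = n(LiOH), y = n(NaOH).
Titrant: 1x + 1y = 8.420 × 10^-3;  mass: 23.95x + 40.00y = 0.2935
Solving, x = 2.697 × 10^-3 mol, y = 5.723 × 10^-3 mol
mass of LiOH = 2.697 × 10^-3 × 23.95 = 0.06459 g

0.06459 g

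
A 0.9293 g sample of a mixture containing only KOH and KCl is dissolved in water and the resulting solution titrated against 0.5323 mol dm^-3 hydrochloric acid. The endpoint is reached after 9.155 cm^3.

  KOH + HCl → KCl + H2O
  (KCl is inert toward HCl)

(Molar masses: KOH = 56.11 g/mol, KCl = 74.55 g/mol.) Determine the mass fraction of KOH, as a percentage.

29.42 %

n(HCl) = 0.009155 × 0.5323 = 4.873 × 10^-3 mol
Let x = n(KOH), y = n(KCl).
Titrant: 1x = 4.873 × 10^-3;  mass: 56.11x + 74.55y = 0.9293
Solving, x = 4.873 × 10^-3 mol, y = 8.798 × 10^-3 mol
mass of KOH = 4.873 × 10^-3 × 56.11 = 0.2734 g
% KOH = 0.2734 / 0.9293 × 100 = 29.42 %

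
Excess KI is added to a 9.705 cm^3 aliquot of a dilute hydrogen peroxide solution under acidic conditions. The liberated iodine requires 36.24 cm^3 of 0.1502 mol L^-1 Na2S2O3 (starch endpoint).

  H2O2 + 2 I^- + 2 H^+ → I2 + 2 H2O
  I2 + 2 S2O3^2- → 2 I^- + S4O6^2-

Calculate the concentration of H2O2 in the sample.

0.2804 mol/L

n(S2O3^2-) = 0.03624 × 0.1502 = 5.443 × 10^-3 mol
n(I2) = n(S2O3^2-)/2 = 2.722 × 10^-3 mol
n(H2O2) in the aliquot = 2.722 × 10^-3 mol (1:1 ratio)
[H2O2] = 2.722 × 10^-3 / 0.009705 = 0.2804 mol/L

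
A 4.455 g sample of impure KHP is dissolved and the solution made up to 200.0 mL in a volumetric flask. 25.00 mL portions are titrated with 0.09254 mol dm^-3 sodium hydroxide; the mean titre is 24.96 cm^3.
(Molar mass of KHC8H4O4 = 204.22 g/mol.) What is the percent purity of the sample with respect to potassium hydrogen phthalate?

KHC8H4O4 + NaOH → KNaC8H4O4 + H2O
n(NaOH) per titration = 0.02496 × 0.09254 = 2.310 × 10^-3 mol
n(KHC8H4O4) in each aliquot = 2.310 × 10^-3 mol (1:1 ratio)
n(KHC8H4O4) in the whole flask = 2.310 × 10^-3 × 200.0/25.00 = 0.01848 mol
mass of KHC8H4O4 = 0.01848 × 204.22 = 3.774 g
% KHC8H4O4 = 3.774 / 4.455 × 100 = 84.71 %

84.71 %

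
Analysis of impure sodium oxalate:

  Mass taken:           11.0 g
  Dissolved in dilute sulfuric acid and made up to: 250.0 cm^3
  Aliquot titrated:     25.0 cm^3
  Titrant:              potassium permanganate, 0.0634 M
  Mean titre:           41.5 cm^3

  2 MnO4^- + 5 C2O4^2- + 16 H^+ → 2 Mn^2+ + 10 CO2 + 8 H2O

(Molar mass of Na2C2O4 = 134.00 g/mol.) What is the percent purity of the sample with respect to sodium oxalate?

n(KMnO4) per titration = 0.0415 × 0.0634 = 2.63 × 10^-3 mol
From the 5:2 ratio, n(Na2C2O4) in each aliquot = 5/2 × 2.63 × 10^-3 = 6.58 × 10^-3 mol
n(Na2C2O4) in the whole flask = 6.58 × 10^-3 × 250.0/25.0 = 0.0658 mol
mass of Na2C2O4 = 0.0658 × 134.00 = 8.81 g
% Na2C2O4 = 8.81 / 11.0 × 100 = 80.1 %

80.1 %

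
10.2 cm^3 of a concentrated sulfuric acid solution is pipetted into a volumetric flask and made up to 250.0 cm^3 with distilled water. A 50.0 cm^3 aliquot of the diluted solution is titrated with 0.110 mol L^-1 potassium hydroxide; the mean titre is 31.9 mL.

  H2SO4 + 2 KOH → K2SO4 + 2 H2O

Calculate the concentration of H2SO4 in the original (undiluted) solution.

n(KOH) = 0.0319 × 0.110 = 3.51 × 10^-3 mol
From the 1:2 ratio, n(H2SO4) in the aliquot = 1/2 × 3.51 × 10^-3 = 1.75 × 10^-3 mol
[H2SO4]_dilute = 1.75 × 10^-3 / 0.0500 = 0.0351 mol/L
Dilution factor = 250.0 / 10.2 = 24.51
[H2SO4]_stock = 0.0351 × 24.51 = 0.860 mol/L

0.860 mol/L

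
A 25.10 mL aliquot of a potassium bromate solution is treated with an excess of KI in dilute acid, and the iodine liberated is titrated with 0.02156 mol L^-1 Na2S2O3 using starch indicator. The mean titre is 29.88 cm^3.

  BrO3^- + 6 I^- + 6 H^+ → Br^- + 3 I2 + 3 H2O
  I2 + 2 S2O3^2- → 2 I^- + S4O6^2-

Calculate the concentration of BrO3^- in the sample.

0.004278 mol/L

n(S2O3^2-) = 0.02988 × 0.02156 = 6.442 × 10^-4 mol
n(I2) = n(S2O3^2-)/2 = 3.221 × 10^-4 mol
From the 1:3 ratio, n(BrO3^-) in the aliquot = 1/3 × 3.221 × 10^-4 = 1.074 × 10^-4 mol
[BrO3^-] = 1.074 × 10^-4 / 0.02510 = 0.004278 mol/L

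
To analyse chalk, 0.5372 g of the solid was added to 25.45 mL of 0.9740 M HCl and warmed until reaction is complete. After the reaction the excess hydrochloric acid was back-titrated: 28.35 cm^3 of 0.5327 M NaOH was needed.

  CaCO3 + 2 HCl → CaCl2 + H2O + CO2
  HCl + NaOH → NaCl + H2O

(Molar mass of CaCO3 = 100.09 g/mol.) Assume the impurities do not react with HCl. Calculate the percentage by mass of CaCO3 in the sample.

90.24 %

n(HCl) added = 0.02545 × 0.9740 = 0.02479 mol
n(NaOH) used in back-titration = 0.02835 × 0.5327 = 0.01510 mol
n(HCl) left over = 0.01510 mol (1:1 ratio)
n(HCl) consumed by analyte = 0.02479 − 0.01510 = 9.686 × 10^-3 mol
From the 1:2 ratio, n(CaCO3) = 1/2 × 9.686 × 10^-3 = 4.843 × 10^-3 mol
mass of CaCO3 = 4.843 × 10^-3 × 100.09 = 0.4847 g
% CaCO3 = 0.4847 / 0.5372 × 100 = 90.24 %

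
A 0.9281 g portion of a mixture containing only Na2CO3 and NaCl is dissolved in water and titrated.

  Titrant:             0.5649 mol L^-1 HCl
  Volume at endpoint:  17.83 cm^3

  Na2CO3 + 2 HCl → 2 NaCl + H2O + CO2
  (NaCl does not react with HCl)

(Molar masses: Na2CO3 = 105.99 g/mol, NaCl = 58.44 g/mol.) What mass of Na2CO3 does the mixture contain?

n(HCl) = 0.01783 × 0.5649 = 0.01007 mol
Let x = n(Na2CO3), y = n(NaCl).
Titrant: 2x = 0.01007;  mass: 105.99x + 58.44y = 0.9281
Solving, x = 5.036 × 10^-3 mol, y = 6.748 × 10^-3 mol
mass of Na2CO3 = 5.036 × 10^-3 × 105.99 = 0.5338 g

0.5338 g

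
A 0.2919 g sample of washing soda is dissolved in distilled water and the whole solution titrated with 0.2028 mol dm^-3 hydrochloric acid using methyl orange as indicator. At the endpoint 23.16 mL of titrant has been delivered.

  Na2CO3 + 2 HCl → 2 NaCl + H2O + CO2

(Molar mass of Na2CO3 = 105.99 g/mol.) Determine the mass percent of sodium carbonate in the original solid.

n(HCl) = 0.02316 L × 0.2028 mol/L = 4.697 × 10^-3 mol
From the 1:2 ratio, n(Na2CO3) = 1/2 × 4.697 × 10^-3 = 2.348 × 10^-3 mol
mass of Na2CO3 = 2.348 × 10^-3 × 105.99 g/mol = 0.2489 g
% Na2CO3 = 0.2489 / 0.2919 × 100 = 85.27 %

85.27 %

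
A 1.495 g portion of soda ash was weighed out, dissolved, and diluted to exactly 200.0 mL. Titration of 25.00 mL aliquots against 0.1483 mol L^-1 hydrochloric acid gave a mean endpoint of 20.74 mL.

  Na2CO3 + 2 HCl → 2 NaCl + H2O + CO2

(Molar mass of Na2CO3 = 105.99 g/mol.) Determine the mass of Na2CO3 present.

1.304 g

n(HCl) per titration = 0.02074 × 0.1483 = 3.076 × 10^-3 mol
From the 1:2 ratio, n(Na2CO3) in each aliquot = 1/2 × 3.076 × 10^-3 = 1.538 × 10^-3 mol
n(Na2CO3) in the whole flask = 1.538 × 10^-3 × 200.0/25.00 = 0.01230 mol
mass of Na2CO3 = 0.01230 × 105.99 = 1.304 g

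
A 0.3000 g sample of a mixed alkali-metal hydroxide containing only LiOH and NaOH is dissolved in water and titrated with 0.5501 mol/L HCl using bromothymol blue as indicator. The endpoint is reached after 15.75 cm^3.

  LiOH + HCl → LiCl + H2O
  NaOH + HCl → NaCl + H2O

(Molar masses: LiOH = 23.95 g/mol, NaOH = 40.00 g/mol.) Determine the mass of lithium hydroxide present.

0.06948 g

n(HCl) = 0.01575 × 0.5501 = 8.664 × 10^-3 mol
Let x = n(LiOH), y = n(NaOH).
Titrant: 1x + 1y = 8.664 × 10^-3;  mass: 23.95x + 40.00y = 0.3000
Solving, x = 2.901 × 10^-3 mol, y = 5.763 × 10^-3 mol
mass of LiOH = 2.901 × 10^-3 × 23.95 = 0.06948 g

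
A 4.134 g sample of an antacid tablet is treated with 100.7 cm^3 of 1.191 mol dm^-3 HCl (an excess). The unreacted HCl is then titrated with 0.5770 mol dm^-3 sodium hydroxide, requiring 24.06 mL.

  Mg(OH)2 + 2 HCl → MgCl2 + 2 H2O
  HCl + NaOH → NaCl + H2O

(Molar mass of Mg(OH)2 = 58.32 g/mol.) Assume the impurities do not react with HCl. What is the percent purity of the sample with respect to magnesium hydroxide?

74.81 %

n(HCl) added = 0.1007 × 1.191 = 0.1199 mol
n(NaOH) used in back-titration = 0.02406 × 0.5770 = 0.01388 mol
n(HCl) left over = 0.01388 mol (1:1 ratio)
n(HCl) consumed by analyte = 0.1199 − 0.01388 = 0.1061 mol
From the 1:2 ratio, n(Mg(OH)2) = 1/2 × 0.1061 = 0.05303 mol
mass of Mg(OH)2 = 0.05303 × 58.32 = 3.092 g
% Mg(OH)2 = 3.092 / 4.134 × 100 = 74.81 %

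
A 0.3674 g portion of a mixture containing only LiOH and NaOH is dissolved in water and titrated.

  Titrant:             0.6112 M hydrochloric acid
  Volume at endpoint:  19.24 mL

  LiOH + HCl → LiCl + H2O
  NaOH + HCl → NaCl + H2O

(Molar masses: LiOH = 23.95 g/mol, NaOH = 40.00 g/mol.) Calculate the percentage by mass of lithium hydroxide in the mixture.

41.83 %

n(HCl) = 0.01924 × 0.6112 = 0.01176 mol
Let x = n(LiOH), y = n(NaOH).
Titrant: 1x + 1y = 0.01176;  mass: 23.95x + 40.00y = 0.3674
Solving, x = 6.416 × 10^-3 mol, y = 5.343 × 10^-3 mol
mass of LiOH = 6.416 × 10^-3 × 23.95 = 0.1537 g
% LiOH = 0.1537 / 0.3674 × 100 = 41.83 %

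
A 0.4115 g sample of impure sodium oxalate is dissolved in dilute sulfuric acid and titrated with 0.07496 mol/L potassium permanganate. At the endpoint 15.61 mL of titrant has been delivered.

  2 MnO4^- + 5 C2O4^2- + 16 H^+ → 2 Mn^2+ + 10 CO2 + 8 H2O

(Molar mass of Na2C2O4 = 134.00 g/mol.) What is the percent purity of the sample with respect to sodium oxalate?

95.26 %

n(KMnO4) = 0.01561 L × 0.07496 mol/L = 1.170 × 10^-3 mol
From the 5:2 ratio, n(Na2C2O4) = 5/2 × 1.170 × 10^-3 = 2.925 × 10^-3 mol
mass of Na2C2O4 = 2.925 × 10^-3 × 134.00 g/mol = 0.3920 g
% Na2C2O4 = 0.3920 / 0.4115 × 100 = 95.26 %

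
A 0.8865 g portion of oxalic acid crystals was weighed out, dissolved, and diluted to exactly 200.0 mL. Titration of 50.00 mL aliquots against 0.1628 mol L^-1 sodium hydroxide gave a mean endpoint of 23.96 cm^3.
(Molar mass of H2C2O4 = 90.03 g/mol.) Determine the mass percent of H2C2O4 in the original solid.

79.23 %

H2C2O4 + 2 NaOH → Na2C2O4 + 2 H2O
n(NaOH) per titration = 0.02396 × 0.1628 = 3.901 × 10^-3 mol
From the 1:2 ratio, n(H2C2O4) in each aliquot = 1/2 × 3.901 × 10^-3 = 1.950 × 10^-3 mol
n(H2C2O4) in the whole flask = 1.950 × 10^-3 × 200.0/50.00 = 7.801 × 10^-3 mol
mass of H2C2O4 = 7.801 × 10^-3 × 90.03 = 0.7024 g
% H2C2O4 = 0.7024 / 0.8865 × 100 = 79.23 %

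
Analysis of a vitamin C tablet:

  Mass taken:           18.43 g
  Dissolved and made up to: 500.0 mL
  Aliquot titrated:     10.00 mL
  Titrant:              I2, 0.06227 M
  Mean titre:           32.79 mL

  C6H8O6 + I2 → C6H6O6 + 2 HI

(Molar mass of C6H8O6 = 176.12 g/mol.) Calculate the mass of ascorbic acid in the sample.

n(I2) per titration = 0.03279 × 0.06227 = 2.042 × 10^-3 mol
n(C6H8O6) in each aliquot = 2.042 × 10^-3 mol (1:1 ratio)
n(C6H8O6) in the whole flask = 2.042 × 10^-3 × 500.0/10.00 = 0.1021 mol
mass of C6H8O6 = 0.1021 × 176.12 = 17.98 g

17.98 g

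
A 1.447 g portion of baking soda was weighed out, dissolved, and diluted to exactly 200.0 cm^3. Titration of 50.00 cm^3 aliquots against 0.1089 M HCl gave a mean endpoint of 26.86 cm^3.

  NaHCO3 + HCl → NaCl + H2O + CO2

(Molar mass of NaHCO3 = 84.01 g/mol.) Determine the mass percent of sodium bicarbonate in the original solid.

n(HCl) per titration = 0.02686 × 0.1089 = 2.925 × 10^-3 mol
n(NaHCO3) in each aliquot = 2.925 × 10^-3 mol (1:1 ratio)
n(NaHCO3) in the whole flask = 2.925 × 10^-3 × 200.0/50.00 = 0.01170 mol
mass of NaHCO3 = 0.01170 × 84.01 = 0.9829 g
% NaHCO3 = 0.9829 / 1.447 × 100 = 67.93 %

67.93 %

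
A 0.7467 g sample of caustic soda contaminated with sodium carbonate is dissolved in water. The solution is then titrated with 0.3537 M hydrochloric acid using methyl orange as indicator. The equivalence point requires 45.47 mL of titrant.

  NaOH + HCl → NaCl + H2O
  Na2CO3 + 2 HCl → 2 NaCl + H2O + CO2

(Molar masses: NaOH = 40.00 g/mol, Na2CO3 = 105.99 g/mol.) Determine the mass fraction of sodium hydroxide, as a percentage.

43.53 %

n(HCl) = 0.04547 × 0.3537 = 0.01608 mol
Let x = n(NaOH), y = n(Na2CO3).
Titrant: 1x + 2y = 0.01608;  mass: 40.00x + 105.99y = 0.7467
Solving, x = 8.127 × 10^-3 mol, y = 3.978 × 10^-3 mol
mass of NaOH = 8.127 × 10^-3 × 40.00 = 0.3251 g
% NaOH = 0.3251 / 0.7467 × 100 = 43.53 %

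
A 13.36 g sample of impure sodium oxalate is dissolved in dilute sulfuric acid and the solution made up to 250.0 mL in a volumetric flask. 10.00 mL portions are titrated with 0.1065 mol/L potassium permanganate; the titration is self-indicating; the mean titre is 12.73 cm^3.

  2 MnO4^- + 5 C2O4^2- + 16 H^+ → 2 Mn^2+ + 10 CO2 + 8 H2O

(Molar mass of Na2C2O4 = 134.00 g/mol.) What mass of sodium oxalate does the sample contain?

n(KMnO4) per titration = 0.01273 × 0.1065 = 1.356 × 10^-3 mol
From the 5:2 ratio, n(Na2C2O4) in each aliquot = 5/2 × 1.356 × 10^-3 = 3.389 × 10^-3 mol
n(Na2C2O4) in the whole flask = 3.389 × 10^-3 × 250.0/10.00 = 0.08473 mol
mass of Na2C2O4 = 0.08473 × 134.00 = 11.35 g

11.35 g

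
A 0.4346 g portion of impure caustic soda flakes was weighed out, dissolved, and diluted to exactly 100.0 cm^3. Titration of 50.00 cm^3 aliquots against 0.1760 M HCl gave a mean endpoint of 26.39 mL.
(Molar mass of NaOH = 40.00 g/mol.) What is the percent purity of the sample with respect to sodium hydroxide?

85.50 %

NaOH + HCl → NaCl + H2O
n(HCl) per titration = 0.02639 × 0.1760 = 4.645 × 10^-3 mol
n(NaOH) in each aliquot = 4.645 × 10^-3 mol (1:1 ratio)
n(NaOH) in the whole flask = 4.645 × 10^-3 × 100.0/50.00 = 9.289 × 10^-3 mol
mass of NaOH = 9.289 × 10^-3 × 40.00 = 0.3716 g
% NaOH = 0.3716 / 0.4346 × 100 = 85.50 %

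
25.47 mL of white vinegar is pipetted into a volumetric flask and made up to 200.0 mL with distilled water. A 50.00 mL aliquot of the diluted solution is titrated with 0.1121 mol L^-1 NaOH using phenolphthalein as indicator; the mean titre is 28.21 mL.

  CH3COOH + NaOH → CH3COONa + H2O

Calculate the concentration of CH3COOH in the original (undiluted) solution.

n(NaOH) = 0.02821 × 0.1121 = 3.162 × 10^-3 mol
n(CH3COOH) in the aliquot = 3.162 × 10^-3 mol (1:1 ratio)
[CH3COOH]_dilute = 3.162 × 10^-3 / 0.05000 = 0.06325 mol/L
Dilution factor = 200.0 / 25.47 = 7.852
[CH3COOH]_stock = 0.06325 × 7.852 = 0.4966 mol/L

0.4966 mol/L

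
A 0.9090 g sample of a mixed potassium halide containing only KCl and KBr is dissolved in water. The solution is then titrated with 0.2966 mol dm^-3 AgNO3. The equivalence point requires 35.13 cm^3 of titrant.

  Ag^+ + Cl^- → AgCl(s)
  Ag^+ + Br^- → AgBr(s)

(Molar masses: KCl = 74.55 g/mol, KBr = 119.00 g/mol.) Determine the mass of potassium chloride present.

0.5550 g

n(AgNO3) = 0.03513 × 0.2966 = 0.01042 mol
Let x = n(KCl), y = n(KBr).
Titrant: 1x + 1y = 0.01042;  mass: 74.55x + 119.00y = 0.9090
Solving, x = 7.445 × 10^-3 mol, y = 2.975 × 10^-3 mol
mass of KCl = 7.445 × 10^-3 × 74.55 = 0.5550 g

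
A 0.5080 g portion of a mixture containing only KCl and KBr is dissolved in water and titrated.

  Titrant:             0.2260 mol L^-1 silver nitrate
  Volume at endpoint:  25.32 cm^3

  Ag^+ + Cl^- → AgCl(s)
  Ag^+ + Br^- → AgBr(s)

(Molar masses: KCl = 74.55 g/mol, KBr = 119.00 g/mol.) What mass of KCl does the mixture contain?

n(AgNO3) = 0.02532 × 0.2260 = 5.722 × 10^-3 mol
Let x = n(KCl), y = n(KBr).
Titrant: 1x + 1y = 5.722 × 10^-3;  mass: 74.55x + 119.00y = 0.5080
Solving, x = 3.891 × 10^-3 mol, y = 1.831 × 10^-3 mol
mass of KCl = 3.891 × 10^-3 × 74.55 = 0.2901 g

0.2901 g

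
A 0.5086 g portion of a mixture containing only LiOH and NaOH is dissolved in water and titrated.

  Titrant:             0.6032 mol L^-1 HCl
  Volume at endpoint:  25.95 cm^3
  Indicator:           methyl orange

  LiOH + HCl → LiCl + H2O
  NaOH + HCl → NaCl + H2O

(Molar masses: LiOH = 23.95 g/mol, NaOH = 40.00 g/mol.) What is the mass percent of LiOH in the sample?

n(HCl) = 0.02595 × 0.6032 = 0.01565 mol
Let x = n(LiOH), y = n(NaOH).
Titrant: 1x + 1y = 0.01565;  mass: 23.95x + 40.00y = 0.5086
Solving, x = 7.322 × 10^-3 mol, y = 8.331 × 10^-3 mol
mass of LiOH = 7.322 × 10^-3 × 23.95 = 0.1754 g
% LiOH = 0.1754 / 0.5086 × 100 = 34.48 %

34.48 %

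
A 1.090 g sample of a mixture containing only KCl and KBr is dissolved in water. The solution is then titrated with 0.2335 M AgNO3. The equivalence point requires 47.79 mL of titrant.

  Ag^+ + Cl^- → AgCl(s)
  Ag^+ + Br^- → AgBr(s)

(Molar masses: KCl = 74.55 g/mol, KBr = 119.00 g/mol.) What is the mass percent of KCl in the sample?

n(AgNO3) = 0.04779 × 0.2335 = 0.01116 mol
Let x = n(KCl), y = n(KBr).
Titrant: 1x + 1y = 0.01116;  mass: 74.55x + 119.00y = 1.090
Solving, x = 5.352 × 10^-3 mol, y = 5.807 × 10^-3 mol
mass of KCl = 5.352 × 10^-3 × 74.55 = 0.3990 g
% KCl = 0.3990 / 1.090 × 100 = 36.61 %

36.61 %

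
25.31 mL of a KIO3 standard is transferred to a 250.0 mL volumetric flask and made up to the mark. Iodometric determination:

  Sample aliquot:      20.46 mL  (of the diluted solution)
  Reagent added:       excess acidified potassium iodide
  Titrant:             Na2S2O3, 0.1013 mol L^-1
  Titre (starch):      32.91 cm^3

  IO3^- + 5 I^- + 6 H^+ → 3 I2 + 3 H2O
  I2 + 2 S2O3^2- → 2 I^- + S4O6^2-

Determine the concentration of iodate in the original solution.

0.2682 mol/L

n(S2O3^2-) = 0.03291 × 0.1013 = 3.334 × 10^-3 mol
n(I2) = n(S2O3^2-)/2 = 1.667 × 10^-3 mol
From the 1:3 ratio, n(IO3^-) in the aliquot = 1/3 × 1.667 × 10^-3 = 5.556 × 10^-4 mol
[IO3^-]_dilute = 5.556 × 10^-4 / 0.02046 = 0.02716 mol/L
[IO3^-]_original = 0.02716 × 250.0/25.31 = 0.2682 mol/L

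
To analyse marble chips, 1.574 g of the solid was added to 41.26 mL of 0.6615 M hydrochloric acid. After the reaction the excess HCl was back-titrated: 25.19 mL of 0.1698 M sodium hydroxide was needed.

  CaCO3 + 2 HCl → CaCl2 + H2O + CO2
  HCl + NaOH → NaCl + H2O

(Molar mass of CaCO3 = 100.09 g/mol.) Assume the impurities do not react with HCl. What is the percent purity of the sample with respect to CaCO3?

n(HCl) added = 0.04126 × 0.6615 = 0.02729 mol
n(NaOH) used in back-titration = 0.02519 × 0.1698 = 4.277 × 10^-3 mol
n(HCl) left over = 4.277 × 10^-3 mol (1:1 ratio)
n(HCl) consumed by analyte = 0.02729 − 4.277 × 10^-3 = 0.02302 mol
From the 1:2 ratio, n(CaCO3) = 1/2 × 0.02302 = 0.01151 mol
mass of CaCO3 = 0.01151 × 100.09 = 1.152 g
% CaCO3 = 1.152 / 1.574 × 100 = 73.18 %

73.18 %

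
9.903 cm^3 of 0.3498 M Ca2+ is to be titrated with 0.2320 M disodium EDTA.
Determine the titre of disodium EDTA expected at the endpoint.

Ca^2+ + EDTA^4- → [Ca(EDTA)]^2-
n(Ca2+) = 0.009903 L × 0.3498 mol/L = 3.464 × 10^-3 mol
n(EDTA) = 3.464 × 10^-3 mol (1:1 stoichiometry)
V(EDTA) = 3.464 × 10^-3 mol / 0.2320 mol/L = 0.01493 L = 14.93 mL

14.93 mL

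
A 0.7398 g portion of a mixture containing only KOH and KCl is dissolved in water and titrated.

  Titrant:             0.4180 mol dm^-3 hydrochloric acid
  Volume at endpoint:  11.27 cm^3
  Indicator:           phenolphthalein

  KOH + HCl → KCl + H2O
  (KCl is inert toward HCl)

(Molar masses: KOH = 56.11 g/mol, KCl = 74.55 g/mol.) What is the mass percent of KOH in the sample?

n(HCl) = 0.01127 × 0.4180 = 4.711 × 10^-3 mol
Let x = n(KOH), y = n(KCl).
Titrant: 1x = 4.711 × 10^-3;  mass: 56.11x + 74.55y = 0.7398
Solving, x = 4.711 × 10^-3 mol, y = 6.378 × 10^-3 mol
mass of KOH = 4.711 × 10^-3 × 56.11 = 0.2643 g
% KOH = 0.2643 / 0.7398 × 100 = 35.73 %

35.73 %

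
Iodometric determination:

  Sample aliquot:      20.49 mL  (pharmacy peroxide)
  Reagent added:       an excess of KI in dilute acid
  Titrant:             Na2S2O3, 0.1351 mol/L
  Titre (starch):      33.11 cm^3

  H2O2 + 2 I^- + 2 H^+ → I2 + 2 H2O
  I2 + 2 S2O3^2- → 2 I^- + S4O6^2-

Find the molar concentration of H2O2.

n(S2O3^2-) = 0.03311 × 0.1351 = 4.473 × 10^-3 mol
n(I2) = n(S2O3^2-)/2 = 2.237 × 10^-3 mol
n(H2O2) in the aliquot = 2.237 × 10^-3 mol (1:1 ratio)
[H2O2] = 2.237 × 10^-3 / 0.02049 = 0.1092 mol/L

0.1092 mol/L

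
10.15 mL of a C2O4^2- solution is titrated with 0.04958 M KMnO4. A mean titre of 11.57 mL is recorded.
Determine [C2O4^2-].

0.1413 M

2 MnO4^- + 5 C2O4^2- + 16 H^+ → 2 Mn^2+ + 10 CO2 + 8 H2O
n(KMnO4) = 0.01157 L × 0.04958 mol/L = 5.736 × 10^-4 mol
From the 5:2 mole ratio, n(C2O4^2-) = 5/2 × 5.736 × 10^-4 = 1.434 × 10^-3 mol
[C2O4^2-] = 1.434 × 10^-3 mol / 0.01015 L = 0.1413 mol/L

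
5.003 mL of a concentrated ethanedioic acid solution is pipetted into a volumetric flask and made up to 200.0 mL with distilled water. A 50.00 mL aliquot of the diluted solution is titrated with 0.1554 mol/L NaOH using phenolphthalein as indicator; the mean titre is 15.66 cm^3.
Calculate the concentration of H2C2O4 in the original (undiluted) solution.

H2C2O4 + 2 NaOH → Na2C2O4 + 2 H2O
n(NaOH) = 0.01566 × 0.1554 = 2.434 × 10^-3 mol
From the 1:2 ratio, n(H2C2O4) in the aliquot = 1/2 × 2.434 × 10^-3 = 1.217 × 10^-3 mol
[H2C2O4]_dilute = 1.217 × 10^-3 / 0.05000 = 0.02434 mol/L
Dilution factor = 200.0 / 5.003 = 39.98
[H2C2O4]_stock = 0.02434 × 39.98 = 0.9728 mol/L

0.9728 mol/L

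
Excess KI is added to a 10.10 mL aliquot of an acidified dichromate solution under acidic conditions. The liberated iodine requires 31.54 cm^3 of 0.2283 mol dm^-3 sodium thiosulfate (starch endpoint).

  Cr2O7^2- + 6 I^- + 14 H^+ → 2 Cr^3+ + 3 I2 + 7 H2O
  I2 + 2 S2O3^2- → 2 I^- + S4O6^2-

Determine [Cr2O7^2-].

n(S2O3^2-) = 0.03154 × 0.2283 = 7.201 × 10^-3 mol
n(I2) = n(S2O3^2-)/2 = 3.600 × 10^-3 mol
From the 1:3 ratio, n(Cr2O7^2-) in the aliquot = 1/3 × 3.600 × 10^-3 = 1.200 × 10^-3 mol
[Cr2O7^2-] = 1.200 × 10^-3 / 0.01010 = 0.1188 mol/L

0.1188 mol/L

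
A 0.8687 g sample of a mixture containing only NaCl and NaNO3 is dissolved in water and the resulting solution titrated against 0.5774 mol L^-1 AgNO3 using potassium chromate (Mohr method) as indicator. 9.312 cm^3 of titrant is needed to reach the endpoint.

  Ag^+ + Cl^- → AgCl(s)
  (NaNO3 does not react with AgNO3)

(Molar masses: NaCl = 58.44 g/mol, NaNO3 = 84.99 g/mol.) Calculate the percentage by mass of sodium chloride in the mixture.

36.17 %

n(AgNO3) = 0.009312 × 0.5774 = 5.377 × 10^-3 mol
Let x = n(NaCl), y = n(NaNO3).
Titrant: 1x = 5.377 × 10^-3;  mass: 58.44x + 84.99y = 0.8687
Solving, x = 5.377 × 10^-3 mol, y = 6.524 × 10^-3 mol
mass of NaCl = 5.377 × 10^-3 × 58.44 = 0.3142 g
% NaCl = 0.3142 / 0.8687 × 100 = 36.17 %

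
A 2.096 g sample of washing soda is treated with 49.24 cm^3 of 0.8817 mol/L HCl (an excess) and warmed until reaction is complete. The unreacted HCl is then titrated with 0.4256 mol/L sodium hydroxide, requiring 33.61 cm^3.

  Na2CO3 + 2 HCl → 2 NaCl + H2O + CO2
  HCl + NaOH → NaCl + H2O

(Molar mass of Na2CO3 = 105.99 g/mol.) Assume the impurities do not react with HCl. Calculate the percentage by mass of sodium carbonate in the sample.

n(HCl) added = 0.04924 × 0.8817 = 0.04341 mol
n(NaOH) used in back-titration = 0.03361 × 0.4256 = 0.01430 mol
n(HCl) left over = 0.01430 mol (1:1 ratio)
n(HCl) consumed by analyte = 0.04341 − 0.01430 = 0.02911 mol
From the 1:2 ratio, n(Na2CO3) = 1/2 × 0.02911 = 0.01456 mol
mass of Na2CO3 = 0.01456 × 105.99 = 1.543 g
% Na2CO3 = 1.543 / 2.096 × 100 = 73.60 %

73.60 %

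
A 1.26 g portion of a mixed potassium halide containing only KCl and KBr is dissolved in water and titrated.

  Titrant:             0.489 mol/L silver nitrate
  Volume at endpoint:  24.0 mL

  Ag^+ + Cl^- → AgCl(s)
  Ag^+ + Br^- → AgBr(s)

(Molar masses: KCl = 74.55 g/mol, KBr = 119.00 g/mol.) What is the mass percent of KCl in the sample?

n(AgNO3) = 0.0240 × 0.489 = 0.0117 mol
Let x = n(KCl), y = n(KBr).
Titrant: 1x + 1y = 0.0117;  mass: 74.55x + 119.00y = 1.26
Solving, x = 3.07 × 10^-3 mol, y = 8.66 × 10^-3 mol
mass of KCl = 3.07 × 10^-3 × 74.55 = 0.229 g
% KCl = 0.229 / 1.26 × 100 = 18.2 %

18.2 %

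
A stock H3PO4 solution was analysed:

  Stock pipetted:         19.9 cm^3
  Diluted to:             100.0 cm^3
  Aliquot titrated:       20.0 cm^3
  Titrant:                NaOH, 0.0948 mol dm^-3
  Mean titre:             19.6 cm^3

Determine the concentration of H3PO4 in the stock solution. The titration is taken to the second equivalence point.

H3PO4 + 2 NaOH → Na2HPO4 + 2 H2O
n(NaOH) = 0.0196 × 0.0948 = 1.86 × 10^-3 mol
From the 1:2 ratio, n(H3PO4) in the aliquot = 1/2 × 1.86 × 10^-3 = 9.29 × 10^-4 mol
[H3PO4]_dilute = 9.29 × 10^-4 / 0.0200 = 0.0465 mol/L
Dilution factor = 100.0 / 19.9 = 5.025
[H3PO4]_stock = 0.0465 × 5.025 = 0.233 mol/L

0.233 mol/L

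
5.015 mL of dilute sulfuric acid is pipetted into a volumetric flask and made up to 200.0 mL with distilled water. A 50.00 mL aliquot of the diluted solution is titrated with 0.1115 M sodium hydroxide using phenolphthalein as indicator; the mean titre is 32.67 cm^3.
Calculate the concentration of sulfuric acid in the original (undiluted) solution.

1.453 M

H2SO4 + 2 NaOH → Na2SO4 + 2 H2O
n(NaOH) = 0.03267 × 0.1115 = 3.643 × 10^-3 mol
From the 1:2 ratio, n(H2SO4) in the aliquot = 1/2 × 3.643 × 10^-3 = 1.821 × 10^-3 mol
[H2SO4]_dilute = 1.821 × 10^-3 / 0.05000 = 0.03643 mol/L
Dilution factor = 200.0 / 5.015 = 39.88
[H2SO4]_stock = 0.03643 × 39.88 = 1.453 mol/L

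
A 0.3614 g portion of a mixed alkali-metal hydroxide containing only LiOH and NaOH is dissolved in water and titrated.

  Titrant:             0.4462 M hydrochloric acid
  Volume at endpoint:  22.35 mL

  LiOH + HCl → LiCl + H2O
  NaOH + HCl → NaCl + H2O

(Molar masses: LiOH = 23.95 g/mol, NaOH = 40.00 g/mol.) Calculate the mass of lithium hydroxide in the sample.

n(HCl) = 0.02235 × 0.4462 = 9.973 × 10^-3 mol
Let x = n(LiOH), y = n(NaOH).
Titrant: 1x + 1y = 9.973 × 10^-3;  mass: 23.95x + 40.00y = 0.3614
Solving, x = 2.337 × 10^-3 mol, y = 7.636 × 10^-3 mol
mass of LiOH = 2.337 × 10^-3 × 23.95 = 0.05596 g

0.05596 g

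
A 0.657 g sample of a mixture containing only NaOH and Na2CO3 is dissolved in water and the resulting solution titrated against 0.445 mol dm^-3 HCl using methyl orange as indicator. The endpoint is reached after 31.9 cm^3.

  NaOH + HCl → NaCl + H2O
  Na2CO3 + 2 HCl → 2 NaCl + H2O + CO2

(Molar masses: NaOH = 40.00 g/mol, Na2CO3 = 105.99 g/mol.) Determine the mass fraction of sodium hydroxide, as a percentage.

44.6 %

n(HCl) = 0.0319 × 0.445 = 0.0142 mol
Let x = n(NaOH), y = n(Na2CO3).
Titrant: 1x + 2y = 0.0142;  mass: 40.00x + 105.99y = 0.657
Solving, x = 7.33 × 10^-3 mol, y = 3.43 × 10^-3 mol
mass of NaOH = 7.33 × 10^-3 × 40.00 = 0.293 g
% NaOH = 0.293 / 0.657 × 100 = 44.6 %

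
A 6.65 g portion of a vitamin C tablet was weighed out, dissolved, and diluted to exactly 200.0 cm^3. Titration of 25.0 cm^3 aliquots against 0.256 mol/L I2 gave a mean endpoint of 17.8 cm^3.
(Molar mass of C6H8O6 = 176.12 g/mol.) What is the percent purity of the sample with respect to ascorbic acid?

C6H8O6 + I2 → C6H6O6 + 2 HI
n(I2) per titration = 0.0178 × 0.256 = 4.56 × 10^-3 mol
n(C6H8O6) in each aliquot = 4.56 × 10^-3 mol (1:1 ratio)
n(C6H8O6) in the whole flask = 4.56 × 10^-3 × 200.0/25.0 = 0.0365 mol
mass of C6H8O6 = 0.0365 × 176.12 = 6.42 g
% C6H8O6 = 6.42 / 6.65 × 100 = 96.5 %

96.5 %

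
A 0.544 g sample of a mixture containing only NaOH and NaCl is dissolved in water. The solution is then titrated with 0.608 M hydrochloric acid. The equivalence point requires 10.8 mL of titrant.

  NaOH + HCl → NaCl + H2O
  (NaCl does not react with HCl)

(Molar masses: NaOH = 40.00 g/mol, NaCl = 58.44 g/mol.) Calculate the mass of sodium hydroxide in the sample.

n(HCl) = 0.0108 × 0.608 = 6.57 × 10^-3 mol
Let x = n(NaOH), y = n(NaCl).
Titrant: 1x = 6.57 × 10^-3;  mass: 40.00x + 58.44y = 0.544
Solving, x = 6.57 × 10^-3 mol, y = 4.81 × 10^-3 mol
mass of NaOH = 6.57 × 10^-3 × 40.00 = 0.263 g

0.263 g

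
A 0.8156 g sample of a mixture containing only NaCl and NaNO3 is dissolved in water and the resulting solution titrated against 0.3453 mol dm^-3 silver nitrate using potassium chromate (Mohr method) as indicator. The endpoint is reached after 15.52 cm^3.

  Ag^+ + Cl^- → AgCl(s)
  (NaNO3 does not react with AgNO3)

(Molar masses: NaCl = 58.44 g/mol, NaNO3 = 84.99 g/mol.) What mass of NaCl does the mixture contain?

n(AgNO3) = 0.01552 × 0.3453 = 5.359 × 10^-3 mol
Let x = n(NaCl), y = n(NaNO3).
Titrant: 1x = 5.359 × 10^-3;  mass: 58.44x + 84.99y = 0.8156
Solving, x = 5.359 × 10^-3 mol, y = 5.911 × 10^-3 mol
mass of NaCl = 5.359 × 10^-3 × 58.44 = 0.3132 g

0.3132 g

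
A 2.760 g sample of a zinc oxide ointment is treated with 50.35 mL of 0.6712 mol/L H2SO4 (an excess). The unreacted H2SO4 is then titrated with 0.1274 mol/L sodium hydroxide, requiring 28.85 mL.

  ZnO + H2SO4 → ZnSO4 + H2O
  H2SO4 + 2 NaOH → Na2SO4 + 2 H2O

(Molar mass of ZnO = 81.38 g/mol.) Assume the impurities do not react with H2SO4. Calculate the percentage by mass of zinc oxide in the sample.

n(H2SO4) added = 0.05035 × 0.6712 = 0.03379 mol
n(NaOH) used in back-titration = 0.02885 × 0.1274 = 3.675 × 10^-3 mol
From the 1:2 ratio, n(H2SO4) left over = 1/2 × 3.675 × 10^-3 = 1.838 × 10^-3 mol
n(H2SO4) consumed by analyte = 0.03379 − 1.838 × 10^-3 = 0.03196 mol
n(ZnO) = 0.03196 mol (1:1 ratio)
mass of ZnO = 0.03196 × 81.38 = 2.601 g
% ZnO = 2.601 / 2.760 × 100 = 94.23 %

94.23 %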